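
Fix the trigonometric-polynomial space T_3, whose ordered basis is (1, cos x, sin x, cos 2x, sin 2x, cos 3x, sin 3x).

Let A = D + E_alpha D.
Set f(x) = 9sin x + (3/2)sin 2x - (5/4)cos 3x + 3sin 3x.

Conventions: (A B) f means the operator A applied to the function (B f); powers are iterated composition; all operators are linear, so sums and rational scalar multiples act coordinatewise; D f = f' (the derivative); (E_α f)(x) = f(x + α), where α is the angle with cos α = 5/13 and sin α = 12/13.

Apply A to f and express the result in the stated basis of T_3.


the result is g(x) = (162/13)cos x - (108/13)sin x + (150/169)cos 2x - (360/169)sin 2x - (1647/2197)cos 3x + (16119/4394)sin 3x

D f = 9cos x + 3cos 2x + 9cos 3x + (15/4)sin 3x
D f = 9cos x + 3cos 2x + 9cos 3x + (15/4)sin 3x
E_alpha D f = (45/13)cos x - (108/13)sin x - (357/169)cos 2x - (360/169)sin 2x - (21420/2197)cos 3x - (717/8788)sin 3x
(D + E_alpha D) f = (162/13)cos x - (108/13)sin x + (150/169)cos 2x - (360/169)sin 2x - (1647/2197)cos 3x + (16119/4394)sin 3x


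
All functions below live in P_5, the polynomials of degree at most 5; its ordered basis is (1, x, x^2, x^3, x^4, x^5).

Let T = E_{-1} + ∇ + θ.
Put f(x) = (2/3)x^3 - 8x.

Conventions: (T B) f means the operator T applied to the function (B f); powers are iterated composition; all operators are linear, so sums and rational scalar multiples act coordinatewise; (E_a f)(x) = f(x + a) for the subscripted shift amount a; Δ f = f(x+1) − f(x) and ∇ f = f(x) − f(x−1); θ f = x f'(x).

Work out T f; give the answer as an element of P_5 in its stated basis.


E_{-1} f = (2/3)x^3 - 2x^2 - 6x + 22/3
∇ f = 2x^2 - 2x - 22/3
θ f = 2x^3 - 8x
(E_{-1} + ∇ + θ) f = (8/3)x^3 - 16x

the image equals g(x) = (8/3)x^3 - 16x


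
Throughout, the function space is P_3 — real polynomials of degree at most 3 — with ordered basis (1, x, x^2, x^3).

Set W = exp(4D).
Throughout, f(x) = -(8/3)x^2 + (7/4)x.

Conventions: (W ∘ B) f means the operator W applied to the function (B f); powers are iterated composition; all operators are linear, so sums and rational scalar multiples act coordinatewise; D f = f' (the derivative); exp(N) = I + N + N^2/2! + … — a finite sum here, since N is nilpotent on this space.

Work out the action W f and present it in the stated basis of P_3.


order-1 term: -(64/3)x + 7
order-2 term: -128/3
the series for exp(4D) f terminates at order 2
exp(4D) f = -(8/3)x^2 - (235/12)x - 107/3

the image equals g(x) = -(8/3)x^2 - (235/12)x - 107/3


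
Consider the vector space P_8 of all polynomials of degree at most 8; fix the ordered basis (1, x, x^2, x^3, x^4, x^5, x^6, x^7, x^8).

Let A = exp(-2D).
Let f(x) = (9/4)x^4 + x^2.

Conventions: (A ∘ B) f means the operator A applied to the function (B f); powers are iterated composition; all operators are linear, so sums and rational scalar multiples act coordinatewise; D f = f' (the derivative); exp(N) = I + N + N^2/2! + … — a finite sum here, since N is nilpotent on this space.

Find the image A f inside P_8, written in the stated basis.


g(x) = (9/4)x^4 - 18x^3 + 55x^2 - 76x + 40

order-1 term: -18x^3 - 4x
order-2 term: 54x^2 + 4
order-3 term: -72x
order-4 term: 36
the series for exp(-2D) f terminates at order 4
exp(-2D) f = (9/4)x^4 - 18x^3 + 55x^2 - 76x + 40


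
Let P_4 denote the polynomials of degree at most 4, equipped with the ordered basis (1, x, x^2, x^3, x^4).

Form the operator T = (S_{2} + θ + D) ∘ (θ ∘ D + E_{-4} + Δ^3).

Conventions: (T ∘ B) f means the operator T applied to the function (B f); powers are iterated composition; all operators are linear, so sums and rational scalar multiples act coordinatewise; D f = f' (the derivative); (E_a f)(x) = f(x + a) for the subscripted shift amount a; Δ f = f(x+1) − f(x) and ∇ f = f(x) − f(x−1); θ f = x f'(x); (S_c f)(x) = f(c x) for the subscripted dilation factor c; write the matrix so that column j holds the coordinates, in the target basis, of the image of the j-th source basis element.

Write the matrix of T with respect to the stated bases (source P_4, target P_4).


the matrix is [[1, -3, 10, -10, 60]; [0, 3, -16, 132, -504]; [0, 0, 6, -33, 564]; [0, 0, 0, 11, -40]; [0, 0, 0, 0, 20]] (rows listed top to bottom)

image of 1: 1
image of x: 3x - 3
image of x^2: 6x^2 - 16x + 10
image of x^3: 11x^3 - 33x^2 + 132x - 10
image of x^4: 20x^4 - 40x^3 + 564x^2 - 504x + 60
each image's coordinates form column j of the matrix


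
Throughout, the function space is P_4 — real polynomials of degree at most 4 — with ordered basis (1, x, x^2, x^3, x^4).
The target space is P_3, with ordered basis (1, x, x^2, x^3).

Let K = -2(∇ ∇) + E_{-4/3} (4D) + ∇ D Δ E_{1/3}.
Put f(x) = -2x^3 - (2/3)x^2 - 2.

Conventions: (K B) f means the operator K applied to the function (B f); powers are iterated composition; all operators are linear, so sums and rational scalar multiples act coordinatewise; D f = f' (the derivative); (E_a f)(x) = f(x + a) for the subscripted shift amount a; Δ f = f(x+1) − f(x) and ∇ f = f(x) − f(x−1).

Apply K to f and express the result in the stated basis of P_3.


∇ f = -6x^2 + (14/3)x - 4/3
∇ ∇ f = -12x + 32/3
(-2(∇ ∇)) f = 24x - 64/3
D f = -6x^2 - (4/3)x
(4D) f = -24x^2 - (16/3)x
E_{-4/3} (4D) f = -24x^2 + (176/3)x - 320/9
E_{1/3} f = -2x^3 - (8/3)x^2 - (10/9)x - 58/27
Δ E_{1/3} f = -6x^2 - (34/3)x - 52/9
D Δ E_{1/3} f = -12x - 34/3
∇ (D Δ E_{1/3}) f = -12
(-2(∇ ∇) + E_{-4/3} (4D) + ∇ D Δ E_{1/3}) f = -24x^2 + (248/3)x - 620/9

the result is g(x) = -24x^2 + (248/3)x - 620/9


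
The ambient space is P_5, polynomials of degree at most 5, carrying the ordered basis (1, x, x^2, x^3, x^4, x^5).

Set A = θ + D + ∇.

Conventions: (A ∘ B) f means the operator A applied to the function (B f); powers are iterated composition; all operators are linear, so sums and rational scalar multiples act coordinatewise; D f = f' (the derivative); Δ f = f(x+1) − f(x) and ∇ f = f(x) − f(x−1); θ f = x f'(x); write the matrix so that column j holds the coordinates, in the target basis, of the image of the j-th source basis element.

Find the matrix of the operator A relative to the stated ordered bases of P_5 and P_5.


the matrix is [[0, 2, -1, 1, -1, 1]; [0, 1, 4, -3, 4, -5]; [0, 0, 2, 6, -6, 10]; [0, 0, 0, 3, 8, -10]; [0, 0, 0, 0, 4, 10]; [0, 0, 0, 0, 0, 5]] (rows listed top to bottom)

image of 1: 0
image of x: x + 2
image of x^2: 2x^2 + 4x - 1
image of x^3: 3x^3 + 6x^2 - 3x + 1
image of x^4: 4x^4 + 8x^3 - 6x^2 + 4x - 1
image of x^5: 5x^5 + 10x^4 - 10x^3 + 10x^2 - 5x + 1
each image's coordinates form column j of the matrix


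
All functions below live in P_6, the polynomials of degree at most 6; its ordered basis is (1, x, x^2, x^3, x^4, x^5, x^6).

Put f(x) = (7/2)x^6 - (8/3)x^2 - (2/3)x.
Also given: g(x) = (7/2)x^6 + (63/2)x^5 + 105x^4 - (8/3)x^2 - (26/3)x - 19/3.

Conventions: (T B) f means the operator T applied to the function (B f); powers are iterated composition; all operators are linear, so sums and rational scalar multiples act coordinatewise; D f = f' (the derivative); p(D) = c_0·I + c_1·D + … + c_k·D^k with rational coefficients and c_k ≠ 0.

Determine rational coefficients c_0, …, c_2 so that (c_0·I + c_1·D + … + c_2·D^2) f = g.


D^0 f = (7/2)x^6 - (8/3)x^2 - (2/3)x
D^1 f = 21x^5 - (16/3)x - 2/3
D^2 f = 105x^4 - 16/3
matching coefficients of g against c_0 f + c_1 Df + … from the top degree down determines the c_i
solution: c_0 = 1, c_1 = 3/2, c_2 = 1

c_0 = 1, c_1 = 3/2, c_2 = 1


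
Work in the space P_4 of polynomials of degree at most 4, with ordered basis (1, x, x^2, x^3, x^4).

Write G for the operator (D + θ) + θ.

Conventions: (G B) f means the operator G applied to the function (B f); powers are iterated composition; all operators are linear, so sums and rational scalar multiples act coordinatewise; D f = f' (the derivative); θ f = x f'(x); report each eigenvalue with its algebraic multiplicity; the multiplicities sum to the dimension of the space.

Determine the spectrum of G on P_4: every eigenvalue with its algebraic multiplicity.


λ = 0 (multiplicity 1), λ = 2 (multiplicity 1), λ = 4 (multiplicity 1), λ = 6 (multiplicity 1), λ = 8 (multiplicity 1)

image of 1: 0
image of x: 2x + 1
image of x^2: 4x^2 + 2x
image of x^3: 6x^3 + 3x^2
image of x^4: 8x^4 + 4x^3
the matrix is upper triangular; its diagonal is (0, 2, 4, 6, 8)
for a triangular matrix the eigenvalues are the diagonal entries, with algebraic multiplicity their repetition count


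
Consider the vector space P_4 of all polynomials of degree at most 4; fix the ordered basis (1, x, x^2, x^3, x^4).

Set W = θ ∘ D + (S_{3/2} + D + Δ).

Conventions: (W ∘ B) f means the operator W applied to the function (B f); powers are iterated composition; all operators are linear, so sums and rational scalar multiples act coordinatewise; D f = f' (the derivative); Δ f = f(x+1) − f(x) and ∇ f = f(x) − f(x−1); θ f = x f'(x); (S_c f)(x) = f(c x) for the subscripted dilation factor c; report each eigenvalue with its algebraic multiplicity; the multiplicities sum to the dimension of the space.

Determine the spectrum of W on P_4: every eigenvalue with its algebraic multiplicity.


image of 1: 1
image of x: (3/2)x + 2
image of x^2: (9/4)x^2 + 6x + 1
image of x^3: (27/8)x^3 + 12x^2 + 3x + 1
image of x^4: (81/16)x^4 + 20x^3 + 6x^2 + 4x + 1
the matrix is upper triangular; its diagonal is (1, 3/2, 9/4, 27/8, 81/16)
for a triangular matrix the eigenvalues are the diagonal entries, with algebraic multiplicity their repetition count

λ = 1 (multiplicity 1), λ = 3/2 (multiplicity 1), λ = 9/4 (multiplicity 1), λ = 27/8 (multiplicity 1), λ = 81/16 (multiplicity 1)


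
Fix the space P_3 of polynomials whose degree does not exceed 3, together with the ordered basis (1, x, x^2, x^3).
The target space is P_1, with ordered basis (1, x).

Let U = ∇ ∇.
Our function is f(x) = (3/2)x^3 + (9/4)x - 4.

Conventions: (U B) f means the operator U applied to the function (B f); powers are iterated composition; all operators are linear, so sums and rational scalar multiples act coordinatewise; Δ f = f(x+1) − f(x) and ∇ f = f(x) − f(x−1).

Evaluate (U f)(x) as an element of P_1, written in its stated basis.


the image equals g(x) = 9x - 9

∇ f = (9/2)x^2 - (9/2)x + 15/4
∇ ∇ f = 9x - 9


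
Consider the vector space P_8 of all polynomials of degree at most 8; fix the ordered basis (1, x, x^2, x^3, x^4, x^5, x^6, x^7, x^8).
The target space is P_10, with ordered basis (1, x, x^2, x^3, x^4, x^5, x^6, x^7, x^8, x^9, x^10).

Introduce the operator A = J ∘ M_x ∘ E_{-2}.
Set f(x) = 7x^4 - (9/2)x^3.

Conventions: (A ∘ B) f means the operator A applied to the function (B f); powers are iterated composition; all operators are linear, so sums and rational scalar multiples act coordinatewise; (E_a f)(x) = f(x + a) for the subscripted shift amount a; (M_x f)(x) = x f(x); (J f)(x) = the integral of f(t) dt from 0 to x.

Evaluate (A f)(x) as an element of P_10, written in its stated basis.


g(x) = (7/6)x^6 - (121/10)x^5 + (195/4)x^4 - (278/3)x^3 + 74x^2

E_{-2} f = 7x^4 - (121/2)x^3 + 195x^2 - 278x + 148
M_x E_{-2} f = 7x^5 - (121/2)x^4 + 195x^3 - 278x^2 + 148x
J M_x E_{-2} f = (7/6)x^6 - (121/10)x^5 + (195/4)x^4 - (278/3)x^3 + 74x^2


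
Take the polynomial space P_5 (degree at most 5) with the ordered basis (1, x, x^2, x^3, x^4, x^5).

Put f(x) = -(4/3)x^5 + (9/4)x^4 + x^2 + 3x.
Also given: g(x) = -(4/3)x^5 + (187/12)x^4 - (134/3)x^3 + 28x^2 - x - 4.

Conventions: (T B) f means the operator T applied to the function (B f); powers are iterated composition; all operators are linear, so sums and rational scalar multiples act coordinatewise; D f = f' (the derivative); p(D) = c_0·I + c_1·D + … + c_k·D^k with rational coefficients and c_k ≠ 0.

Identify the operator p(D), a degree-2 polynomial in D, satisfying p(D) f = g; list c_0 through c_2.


D^0 f = -(4/3)x^5 + (9/4)x^4 + x^2 + 3x
D^1 f = -(20/3)x^4 + 9x^3 + 2x + 3
D^2 f = -(80/3)x^3 + 27x^2 + 2
matching coefficients of g against c_0 f + c_1 Df + … from the top degree down determines the c_i
solution: c_0 = 1, c_1 = -2, c_2 = 1

c_0 = 1, c_1 = -2, c_2 = 1


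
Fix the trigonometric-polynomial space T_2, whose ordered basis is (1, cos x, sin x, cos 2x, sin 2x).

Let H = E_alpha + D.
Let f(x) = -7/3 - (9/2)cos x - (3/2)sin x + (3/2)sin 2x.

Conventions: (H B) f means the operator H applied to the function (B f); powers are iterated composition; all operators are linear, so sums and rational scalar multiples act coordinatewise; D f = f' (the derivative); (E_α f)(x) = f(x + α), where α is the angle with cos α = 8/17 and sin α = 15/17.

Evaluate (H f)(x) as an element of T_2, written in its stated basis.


the result is g(x) = -7/3 - (84/17)cos x + (132/17)sin x + (1227/289)cos 2x - (483/578)sin 2x

E_alpha f = -7/3 - (117/34)cos x + (111/34)sin x + (360/289)cos 2x - (483/578)sin 2x
D f = -(3/2)cos x + (9/2)sin x + 3cos 2x
(E_alpha + D) f = -7/3 - (84/17)cos x + (132/17)sin x + (1227/289)cos 2x - (483/578)sin 2x


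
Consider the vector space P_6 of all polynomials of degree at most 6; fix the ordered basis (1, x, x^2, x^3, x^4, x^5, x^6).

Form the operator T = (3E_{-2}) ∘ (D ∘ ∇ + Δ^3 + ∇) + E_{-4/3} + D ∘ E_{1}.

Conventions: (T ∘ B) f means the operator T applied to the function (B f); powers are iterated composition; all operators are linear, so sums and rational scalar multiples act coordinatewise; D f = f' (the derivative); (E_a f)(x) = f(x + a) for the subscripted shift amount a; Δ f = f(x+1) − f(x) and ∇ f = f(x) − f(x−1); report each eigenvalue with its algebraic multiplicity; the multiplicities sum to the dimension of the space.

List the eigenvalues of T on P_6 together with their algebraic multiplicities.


λ = 1 (multiplicity 7)

image of 1: 1
image of x: x + 8/3
image of x^2: x^2 + (16/3)x - 47/9
image of x^3: x^3 + 8x^2 - (47/3)x + 827/27
image of x^4: x^4 + (32/3)x^3 - (94/3)x^2 + (3308/27)x + 337/81
image of x^5: x^5 + (40/3)x^4 - (470/9)x^3 + (8270/27)x^2 + (1685/81)x - 61045/243
image of x^6: x^6 + 16x^5 - (235/3)x^4 + (16540/27)x^3 + (1685/27)x^2 - (122090/81)x + 1191637/729
the matrix is upper triangular; its diagonal is (1, 1, 1, 1, 1, 1, 1)
for a triangular matrix the eigenvalues are the diagonal entries, with algebraic multiplicity their repetition count


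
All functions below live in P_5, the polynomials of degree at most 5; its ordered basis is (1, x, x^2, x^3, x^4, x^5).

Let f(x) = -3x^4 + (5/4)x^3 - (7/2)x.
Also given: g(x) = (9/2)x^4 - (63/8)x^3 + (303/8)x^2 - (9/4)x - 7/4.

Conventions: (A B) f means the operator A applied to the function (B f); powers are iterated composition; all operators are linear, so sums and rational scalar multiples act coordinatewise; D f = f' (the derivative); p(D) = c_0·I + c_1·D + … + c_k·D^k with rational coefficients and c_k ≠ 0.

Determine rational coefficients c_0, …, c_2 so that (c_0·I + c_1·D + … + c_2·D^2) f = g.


D^0 f = -3x^4 + (5/4)x^3 - (7/2)x
D^1 f = -12x^3 + (15/4)x^2 - 7/2
D^2 f = -36x^2 + (15/2)x
matching coefficients of g against c_0 f + c_1 Df + … from the top degree down determines the c_i
solution: c_0 = -3/2, c_1 = 1/2, c_2 = -1

c_0 = -3/2, c_1 = 1/2, c_2 = -1


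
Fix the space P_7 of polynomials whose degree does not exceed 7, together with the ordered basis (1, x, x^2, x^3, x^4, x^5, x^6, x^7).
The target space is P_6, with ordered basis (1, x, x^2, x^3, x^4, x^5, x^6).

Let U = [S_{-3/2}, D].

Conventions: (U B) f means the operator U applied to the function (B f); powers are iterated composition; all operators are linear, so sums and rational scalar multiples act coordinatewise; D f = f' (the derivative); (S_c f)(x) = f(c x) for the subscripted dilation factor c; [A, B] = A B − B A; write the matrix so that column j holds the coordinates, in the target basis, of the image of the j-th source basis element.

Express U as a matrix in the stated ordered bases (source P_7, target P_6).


the matrix is [[0, 5/2, 0, 0, 0, 0, 0, 0]; [0, 0, -15/2, 0, 0, 0, 0, 0]; [0, 0, 0, 135/8, 0, 0, 0, 0]; [0, 0, 0, 0, -135/4, 0, 0, 0]; [0, 0, 0, 0, 0, 2025/32, 0, 0]; [0, 0, 0, 0, 0, 0, -3645/32, 0]; [0, 0, 0, 0, 0, 0, 0, 25515/128]] (rows listed top to bottom)

image of 1: 0
image of x: 5/2
image of x^2: -(15/2)x
image of x^3: (135/8)x^2
image of x^4: -(135/4)x^3
image of x^5: (2025/32)x^4
image of x^6: -(3645/32)x^5
image of x^7: (25515/128)x^6
each image's coordinates form column j of the matrix


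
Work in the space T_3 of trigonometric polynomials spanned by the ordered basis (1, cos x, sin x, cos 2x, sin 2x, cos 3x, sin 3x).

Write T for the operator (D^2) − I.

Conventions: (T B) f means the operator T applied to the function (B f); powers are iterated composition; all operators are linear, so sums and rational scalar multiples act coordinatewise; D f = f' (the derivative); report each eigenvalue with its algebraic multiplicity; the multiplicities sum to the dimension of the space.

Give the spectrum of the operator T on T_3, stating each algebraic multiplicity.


λ = -10 (multiplicity 2), λ = -5 (multiplicity 2), λ = -2 (multiplicity 2), λ = -1 (multiplicity 1)

image of 1: -1
image of cos x: -2cos x
image of sin x: -2sin x
image of cos 2x: -5cos 2x
image of sin 2x: -5sin 2x
image of cos 3x: -10cos 3x
image of sin 3x: -10sin 3x
the matrix is diagonal; its diagonal is (-1, -2, -2, -5, -5, -10, -10)
for a triangular matrix the eigenvalues are the diagonal entries, with algebraic multiplicity their repetition count


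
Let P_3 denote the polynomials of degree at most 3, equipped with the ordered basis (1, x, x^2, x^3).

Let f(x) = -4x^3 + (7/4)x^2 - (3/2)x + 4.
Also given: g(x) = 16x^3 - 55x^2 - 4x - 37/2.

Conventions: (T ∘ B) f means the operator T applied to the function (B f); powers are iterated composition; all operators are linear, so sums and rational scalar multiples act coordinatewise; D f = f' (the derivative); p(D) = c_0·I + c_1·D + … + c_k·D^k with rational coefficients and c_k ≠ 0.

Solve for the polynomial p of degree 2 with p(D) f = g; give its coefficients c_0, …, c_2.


p(D) = -4·I + 4·D + D^2, i.e. c_0 = -4, c_1 = 4, c_2 = 1

D^0 f = -4x^3 + (7/4)x^2 - (3/2)x + 4
D^1 f = -12x^2 + (7/2)x - 3/2
D^2 f = -24x + 7/2
matching coefficients of g against c_0 f + c_1 Df + … from the top degree down determines the c_i
solution: c_0 = -4, c_1 = 4, c_2 = 1


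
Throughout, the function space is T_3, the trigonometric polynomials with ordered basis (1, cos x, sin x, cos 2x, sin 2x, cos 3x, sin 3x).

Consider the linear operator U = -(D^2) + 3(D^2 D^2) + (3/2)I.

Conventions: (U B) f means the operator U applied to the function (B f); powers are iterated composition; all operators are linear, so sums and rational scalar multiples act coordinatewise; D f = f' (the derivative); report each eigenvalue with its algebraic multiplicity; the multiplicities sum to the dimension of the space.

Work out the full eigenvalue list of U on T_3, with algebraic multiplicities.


λ = 3/2 (multiplicity 1), λ = 11/2 (multiplicity 2), λ = 107/2 (multiplicity 2), λ = 507/2 (multiplicity 2)

image of 1: 3/2
image of cos x: (11/2)cos x
image of sin x: (11/2)sin x
image of cos 2x: (107/2)cos 2x
image of sin 2x: (107/2)sin 2x
image of cos 3x: (507/2)cos 3x
image of sin 3x: (507/2)sin 3x
the matrix is diagonal; its diagonal is (3/2, 11/2, 11/2, 107/2, 107/2, 507/2, 507/2)
for a triangular matrix the eigenvalues are the diagonal entries, with algebraic multiplicity their repetition count


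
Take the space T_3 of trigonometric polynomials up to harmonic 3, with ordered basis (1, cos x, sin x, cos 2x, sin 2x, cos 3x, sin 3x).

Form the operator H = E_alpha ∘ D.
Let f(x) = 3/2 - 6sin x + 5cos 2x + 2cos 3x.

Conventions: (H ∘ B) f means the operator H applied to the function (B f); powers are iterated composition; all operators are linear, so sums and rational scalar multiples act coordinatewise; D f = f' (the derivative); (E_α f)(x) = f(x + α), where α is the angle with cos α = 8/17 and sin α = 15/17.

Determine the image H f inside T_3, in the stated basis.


D f = -6cos x - 10sin 2x - 6sin 3x
E_alpha D f = -(48/17)cos x + (90/17)sin x - (2400/289)cos 2x + (1610/289)sin 2x + (2970/4913)cos 3x + (29328/4913)sin 3x

g(x) = -(48/17)cos x + (90/17)sin x - (2400/289)cos 2x + (1610/289)sin 2x + (2970/4913)cos 3x + (29328/4913)sin 3x


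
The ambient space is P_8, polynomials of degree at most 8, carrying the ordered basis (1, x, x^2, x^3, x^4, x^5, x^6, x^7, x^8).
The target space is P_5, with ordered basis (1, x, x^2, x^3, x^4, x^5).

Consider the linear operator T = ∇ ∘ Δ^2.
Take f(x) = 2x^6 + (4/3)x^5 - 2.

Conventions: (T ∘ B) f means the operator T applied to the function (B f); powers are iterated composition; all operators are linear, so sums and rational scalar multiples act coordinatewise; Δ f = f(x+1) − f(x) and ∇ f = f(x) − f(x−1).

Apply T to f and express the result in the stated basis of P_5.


the image equals g(x) = 240x^3 + 440x^2 + 440x + 160

Δ f = 12x^5 + (110/3)x^4 + (160/3)x^3 + (130/3)x^2 + (56/3)x + 10/3
Δ Δ f = 60x^4 + (800/3)x^3 + 500x^2 + (1360/3)x + 164
∇ Δ^2 f = 240x^3 + 440x^2 + 440x + 160


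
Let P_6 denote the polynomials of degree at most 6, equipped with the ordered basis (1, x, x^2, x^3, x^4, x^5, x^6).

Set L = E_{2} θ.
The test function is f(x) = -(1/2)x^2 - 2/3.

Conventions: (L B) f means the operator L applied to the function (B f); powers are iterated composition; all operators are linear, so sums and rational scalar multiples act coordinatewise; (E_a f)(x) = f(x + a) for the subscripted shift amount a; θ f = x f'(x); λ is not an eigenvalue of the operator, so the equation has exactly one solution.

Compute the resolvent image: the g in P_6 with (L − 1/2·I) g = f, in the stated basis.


g(x) = -(1/3)x^2 + (16/3)x + 52/3

write g with unknown coordinates in the stated basis and equate coefficients in (L − 1/2·I) g = f
solving from the highest basis element down gives g = -(1/3)x^2 + (16/3)x + 52/3
check: L g = -(2/3)x^2 + (8/3)x + 8
so L g − 1/2·g = -(1/2)x^2 - 2/3 = f ✓


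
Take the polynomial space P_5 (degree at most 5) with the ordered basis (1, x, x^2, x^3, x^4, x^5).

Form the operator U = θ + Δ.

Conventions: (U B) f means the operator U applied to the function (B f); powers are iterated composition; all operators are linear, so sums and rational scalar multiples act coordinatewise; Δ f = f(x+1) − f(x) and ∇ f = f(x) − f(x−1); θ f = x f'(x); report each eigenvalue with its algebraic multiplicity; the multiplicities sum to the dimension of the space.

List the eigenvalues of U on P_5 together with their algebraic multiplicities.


λ = 0 (multiplicity 1), λ = 1 (multiplicity 1), λ = 2 (multiplicity 1), λ = 3 (multiplicity 1), λ = 4 (multiplicity 1), λ = 5 (multiplicity 1)

image of 1: 0
image of x: x + 1
image of x^2: 2x^2 + 2x + 1
image of x^3: 3x^3 + 3x^2 + 3x + 1
image of x^4: 4x^4 + 4x^3 + 6x^2 + 4x + 1
image of x^5: 5x^5 + 5x^4 + 10x^3 + 10x^2 + 5x + 1
the matrix is upper triangular; its diagonal is (0, 1, 2, 3, 4, 5)
for a triangular matrix the eigenvalues are the diagonal entries, with algebraic multiplicity their repetition count


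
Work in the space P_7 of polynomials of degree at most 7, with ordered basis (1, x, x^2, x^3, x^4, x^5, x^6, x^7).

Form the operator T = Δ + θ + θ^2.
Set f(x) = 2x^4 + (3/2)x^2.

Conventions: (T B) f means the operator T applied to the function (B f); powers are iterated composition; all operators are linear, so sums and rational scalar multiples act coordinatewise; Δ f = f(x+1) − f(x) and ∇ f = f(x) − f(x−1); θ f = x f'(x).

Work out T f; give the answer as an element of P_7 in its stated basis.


Δ f = 8x^3 + 12x^2 + 11x + 7/2
θ f = 8x^4 + 3x^2
θ f = 8x^4 + 3x^2
θ θ f = 32x^4 + 6x^2
(Δ + θ + θ^2) f = 40x^4 + 8x^3 + 21x^2 + 11x + 7/2

the image equals g(x) = 40x^4 + 8x^3 + 21x^2 + 11x + 7/2


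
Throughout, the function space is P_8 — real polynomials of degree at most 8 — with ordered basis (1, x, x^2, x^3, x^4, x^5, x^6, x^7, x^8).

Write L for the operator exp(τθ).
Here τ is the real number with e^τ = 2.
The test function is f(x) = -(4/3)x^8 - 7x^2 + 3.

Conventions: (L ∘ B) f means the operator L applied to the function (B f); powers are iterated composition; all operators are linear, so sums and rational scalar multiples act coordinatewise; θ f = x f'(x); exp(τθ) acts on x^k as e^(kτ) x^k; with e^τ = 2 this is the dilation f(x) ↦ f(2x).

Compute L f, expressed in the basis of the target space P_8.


g(x) = -(1024/3)x^8 - 28x^2 + 3

exp(τθ) x^k = e^(kτ) x^k; with e^τ = 2 this sends x^k to 2^k x^k
x^2 ↦ 4 x^2
x^8 ↦ 256 x^8
applying this coordinatewise to f: exp(τθ) f = -(1024/3)x^8 - 28x^2 + 3


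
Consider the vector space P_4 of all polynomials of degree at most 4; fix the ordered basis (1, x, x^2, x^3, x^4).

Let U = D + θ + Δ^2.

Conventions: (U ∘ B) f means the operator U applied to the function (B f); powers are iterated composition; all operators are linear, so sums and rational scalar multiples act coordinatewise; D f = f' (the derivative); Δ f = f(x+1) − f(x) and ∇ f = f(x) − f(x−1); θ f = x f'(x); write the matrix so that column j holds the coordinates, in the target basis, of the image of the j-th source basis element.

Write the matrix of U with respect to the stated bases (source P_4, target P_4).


image of 1: 0
image of x: x + 1
image of x^2: 2x^2 + 2x + 2
image of x^3: 3x^3 + 3x^2 + 6x + 6
image of x^4: 4x^4 + 4x^3 + 12x^2 + 24x + 14
each image's coordinates form column j of the matrix

the matrix is [[0, 1, 2, 6, 14]; [0, 1, 2, 6, 24]; [0, 0, 2, 3, 12]; [0, 0, 0, 3, 4]; [0, 0, 0, 0, 4]] (rows listed top to bottom)


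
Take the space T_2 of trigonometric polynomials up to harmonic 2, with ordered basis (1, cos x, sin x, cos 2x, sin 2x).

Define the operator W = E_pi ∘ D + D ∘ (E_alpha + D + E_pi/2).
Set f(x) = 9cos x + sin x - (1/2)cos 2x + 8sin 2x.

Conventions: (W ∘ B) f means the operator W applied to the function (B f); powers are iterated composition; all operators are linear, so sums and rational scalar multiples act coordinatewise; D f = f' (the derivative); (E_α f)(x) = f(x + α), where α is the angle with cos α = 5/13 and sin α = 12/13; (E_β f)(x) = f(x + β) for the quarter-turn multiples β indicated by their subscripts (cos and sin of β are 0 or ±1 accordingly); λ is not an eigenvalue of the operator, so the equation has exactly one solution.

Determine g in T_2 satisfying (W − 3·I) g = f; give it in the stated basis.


write g with unknown coordinates in the stated basis and equate coefficients in (W − 3·I) g = f
solving from the highest basis element down gives g = -(685/461)cos x - (149/461)sin x + (5231/24634)cos 2x - (11265/12317)sin 2x
check: W g = (2094/461)cos x + (14/461)sin x + (1688/12317)cos 2x + (64741/12317)sin 2x
so W g − 3·g = 9cos x + sin x - (1/2)cos 2x + 8sin 2x = f ✓

the result is g(x) = -(685/461)cos x - (149/461)sin x + (5231/24634)cos 2x - (11265/12317)sin 2x


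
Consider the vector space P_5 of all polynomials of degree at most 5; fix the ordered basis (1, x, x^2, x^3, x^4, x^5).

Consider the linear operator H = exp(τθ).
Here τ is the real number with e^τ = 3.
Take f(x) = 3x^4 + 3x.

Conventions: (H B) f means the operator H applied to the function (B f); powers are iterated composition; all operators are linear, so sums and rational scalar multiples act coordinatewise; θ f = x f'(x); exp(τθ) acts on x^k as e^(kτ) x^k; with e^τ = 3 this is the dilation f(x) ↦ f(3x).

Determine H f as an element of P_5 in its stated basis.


g(x) = 243x^4 + 9x

exp(τθ) x^k = e^(kτ) x^k; with e^τ = 3 this sends x^k to 3^k x^k
x ↦ 3 x
x^4 ↦ 81 x^4
applying this coordinatewise to f: exp(τθ) f = 243x^4 + 9x


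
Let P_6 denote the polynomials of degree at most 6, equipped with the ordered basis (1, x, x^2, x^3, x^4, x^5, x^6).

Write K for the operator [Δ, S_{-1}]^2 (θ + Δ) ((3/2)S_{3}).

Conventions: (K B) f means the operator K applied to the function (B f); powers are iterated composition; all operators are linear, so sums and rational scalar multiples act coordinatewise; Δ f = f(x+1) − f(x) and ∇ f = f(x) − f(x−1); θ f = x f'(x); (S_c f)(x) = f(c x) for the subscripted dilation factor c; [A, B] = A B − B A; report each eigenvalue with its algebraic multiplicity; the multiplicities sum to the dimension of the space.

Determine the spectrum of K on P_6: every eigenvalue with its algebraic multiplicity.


λ = 0 (multiplicity 7)

image of 1: 0
image of x: 0
image of x^2: -216
image of x^3: -2916x - 972
image of x^4: -23328x^2 - 11664x - 21384
image of x^5: -145800x^3 - 87480x^2 - 379080x - 87480
image of x^6: -787320x^4 - 524880x^3 - 3936600x^2 - 1574640x - 1495908
the matrix is upper triangular; its diagonal is (0, 0, 0, 0, 0, 0, 0)
for a triangular matrix the eigenvalues are the diagonal entries, with algebraic multiplicity their repetition count


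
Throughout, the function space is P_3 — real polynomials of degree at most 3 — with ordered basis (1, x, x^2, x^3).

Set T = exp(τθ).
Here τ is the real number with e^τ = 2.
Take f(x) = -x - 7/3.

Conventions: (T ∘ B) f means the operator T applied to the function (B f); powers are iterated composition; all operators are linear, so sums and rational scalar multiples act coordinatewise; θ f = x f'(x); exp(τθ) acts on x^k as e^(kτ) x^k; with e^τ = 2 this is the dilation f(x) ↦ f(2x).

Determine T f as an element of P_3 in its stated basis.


g(x) = -2x - 7/3

exp(τθ) x^k = e^(kτ) x^k; with e^τ = 2 this sends x^k to 2^k x^k
x ↦ 2 x
applying this coordinatewise to f: exp(τθ) f = -2x - 7/3


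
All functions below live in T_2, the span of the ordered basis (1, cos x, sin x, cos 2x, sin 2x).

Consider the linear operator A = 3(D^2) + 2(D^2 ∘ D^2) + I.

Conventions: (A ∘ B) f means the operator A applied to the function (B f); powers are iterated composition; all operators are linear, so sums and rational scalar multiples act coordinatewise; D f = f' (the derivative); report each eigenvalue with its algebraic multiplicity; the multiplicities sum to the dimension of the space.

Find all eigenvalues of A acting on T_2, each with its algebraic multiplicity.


image of 1: 1
image of cos x: 0
image of sin x: 0
image of cos 2x: 21cos 2x
image of sin 2x: 21sin 2x
the matrix is diagonal; its diagonal is (1, 0, 0, 21, 21)
for a triangular matrix the eigenvalues are the diagonal entries, with algebraic multiplicity their repetition count

λ = 0 (multiplicity 2), λ = 1 (multiplicity 1), λ = 21 (multiplicity 2)


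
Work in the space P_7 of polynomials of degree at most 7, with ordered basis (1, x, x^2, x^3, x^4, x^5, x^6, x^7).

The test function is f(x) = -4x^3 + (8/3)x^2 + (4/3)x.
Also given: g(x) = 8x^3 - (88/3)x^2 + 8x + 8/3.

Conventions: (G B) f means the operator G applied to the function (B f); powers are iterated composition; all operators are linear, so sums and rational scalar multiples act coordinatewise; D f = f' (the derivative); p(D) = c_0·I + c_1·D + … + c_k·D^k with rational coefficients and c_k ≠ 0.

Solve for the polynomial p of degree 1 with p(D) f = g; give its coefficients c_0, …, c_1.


D^0 f = -4x^3 + (8/3)x^2 + (4/3)x
D^1 f = -12x^2 + (16/3)x + 4/3
matching coefficients of g against c_0 f + c_1 Df + … from the top degree down determines the c_i
solution: c_0 = -2, c_1 = 2

p(D) = -2·I + 2·D, i.e. c_0 = -2, c_1 = 2


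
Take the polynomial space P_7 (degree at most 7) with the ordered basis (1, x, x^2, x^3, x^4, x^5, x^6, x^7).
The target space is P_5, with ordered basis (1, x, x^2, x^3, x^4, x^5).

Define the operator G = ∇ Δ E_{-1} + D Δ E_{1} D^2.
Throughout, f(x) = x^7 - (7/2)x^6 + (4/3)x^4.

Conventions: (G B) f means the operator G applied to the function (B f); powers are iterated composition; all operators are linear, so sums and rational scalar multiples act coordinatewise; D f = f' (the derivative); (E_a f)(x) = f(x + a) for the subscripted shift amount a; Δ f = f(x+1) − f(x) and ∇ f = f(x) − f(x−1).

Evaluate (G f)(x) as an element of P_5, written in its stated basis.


the image equals g(x) = 42x^5 - 315x^4 + 1750x^3 + 1171x^2 + 3132x - 247/3

E_{-1} f = x^7 - (21/2)x^6 + 42x^5 - (517/6)x^4 + (299/3)x^3 - (131/2)x^2 + (68/3)x - 19/6
Δ E_{-1} f = 7x^6 - 42x^5 + (175/2)x^4 - (299/3)x^3 + (131/2)x^2 - (68/3)x + 19/6
∇ Δ E_{-1} f = 42x^5 - 315x^4 + 910x^3 - 1349x^2 + 1032x - 973/3
D f = 7x^6 - 21x^5 + (16/3)x^3
D D f = 42x^5 - 105x^4 + 16x^2
E_{1} D^2 f = 42x^5 + 105x^4 - 194x^2 - 178x - 47
Δ E_{1} D^2 f = 210x^4 + 840x^3 + 1050x^2 + 242x - 225
D Δ E_{1} D^2 f = 840x^3 + 2520x^2 + 2100x + 242
(∇ Δ E_{-1} + D Δ E_{1} D^2) f = 42x^5 - 315x^4 + 1750x^3 + 1171x^2 + 3132x - 247/3


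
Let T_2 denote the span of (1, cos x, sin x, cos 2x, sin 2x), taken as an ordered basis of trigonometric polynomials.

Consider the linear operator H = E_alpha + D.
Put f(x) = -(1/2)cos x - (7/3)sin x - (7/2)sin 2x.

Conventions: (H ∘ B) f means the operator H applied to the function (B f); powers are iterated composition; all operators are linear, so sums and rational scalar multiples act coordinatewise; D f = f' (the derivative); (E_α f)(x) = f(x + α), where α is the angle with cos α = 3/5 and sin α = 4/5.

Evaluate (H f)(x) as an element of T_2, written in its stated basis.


the image equals g(x) = -(9/2)cos x - (1/2)sin x - (259/25)cos 2x + (49/50)sin 2x

E_alpha f = -(13/6)cos x - sin x - (84/25)cos 2x + (49/50)sin 2x
D f = -(7/3)cos x + (1/2)sin x - 7cos 2x
(E_alpha + D) f = -(9/2)cos x - (1/2)sin x - (259/25)cos 2x + (49/50)sin 2x


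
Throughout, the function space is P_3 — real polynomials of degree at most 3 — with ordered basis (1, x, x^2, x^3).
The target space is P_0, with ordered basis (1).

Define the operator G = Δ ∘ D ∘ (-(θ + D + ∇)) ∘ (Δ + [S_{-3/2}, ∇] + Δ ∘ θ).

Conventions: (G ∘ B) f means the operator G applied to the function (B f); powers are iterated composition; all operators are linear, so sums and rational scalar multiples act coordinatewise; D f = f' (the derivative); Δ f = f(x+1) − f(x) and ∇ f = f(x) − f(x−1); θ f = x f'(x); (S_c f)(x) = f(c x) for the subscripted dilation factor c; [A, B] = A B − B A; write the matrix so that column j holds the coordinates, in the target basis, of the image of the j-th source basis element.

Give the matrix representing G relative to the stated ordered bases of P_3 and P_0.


image of 1: 0
image of x: 0
image of x^2: 0
image of x^3: -231/2
each image's coordinates form column j of the matrix

the matrix is [[0, 0, 0, -231/2]] (rows listed top to bottom)


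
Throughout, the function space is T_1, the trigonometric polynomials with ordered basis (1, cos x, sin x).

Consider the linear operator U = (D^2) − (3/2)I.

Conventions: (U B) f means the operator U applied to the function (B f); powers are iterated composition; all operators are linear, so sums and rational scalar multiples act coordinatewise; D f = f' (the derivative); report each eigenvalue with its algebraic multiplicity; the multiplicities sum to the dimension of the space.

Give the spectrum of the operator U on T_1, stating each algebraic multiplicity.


image of 1: -3/2
image of cos x: -(5/2)cos x
image of sin x: -(5/2)sin x
the matrix is diagonal; its diagonal is (-3/2, -5/2, -5/2)
for a triangular matrix the eigenvalues are the diagonal entries, with algebraic multiplicity their repetition count

λ = -5/2 (multiplicity 2), λ = -3/2 (multiplicity 1)


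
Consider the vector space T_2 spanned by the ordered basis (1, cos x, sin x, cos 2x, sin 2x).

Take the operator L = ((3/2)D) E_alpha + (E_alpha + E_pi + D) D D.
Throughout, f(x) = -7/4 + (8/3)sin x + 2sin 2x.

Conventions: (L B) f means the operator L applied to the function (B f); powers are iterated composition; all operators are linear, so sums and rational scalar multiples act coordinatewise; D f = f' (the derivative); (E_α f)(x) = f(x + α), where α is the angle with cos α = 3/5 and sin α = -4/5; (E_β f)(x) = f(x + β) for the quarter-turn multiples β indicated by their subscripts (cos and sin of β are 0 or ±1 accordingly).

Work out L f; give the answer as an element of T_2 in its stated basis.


E_alpha f = -7/4 - (32/15)cos x + (8/5)sin x - (48/25)cos 2x - (14/25)sin 2x
D E_alpha f = (8/5)cos x + (32/15)sin x - (28/25)cos 2x + (96/25)sin 2x
((3/2)D) E_alpha f = (12/5)cos x + (16/5)sin x - (42/25)cos 2x + (144/25)sin 2x
D f = (8/3)cos x + 4cos 2x
D D f = -(8/3)sin x - 8sin 2x
E_alpha (D D) f = (32/15)cos x - (8/5)sin x + (192/25)cos 2x + (56/25)sin 2x
E_pi (D D) f = (8/3)sin x - 8sin 2x
D (D D) f = -(8/3)cos x - 16cos 2x
(E_alpha + E_pi + D) (D D) f = -(8/15)cos x + (16/15)sin x - (208/25)cos 2x - (144/25)sin 2x
(((3/2)D) E_alpha + (E_alpha + E_pi + D) D D) f = (28/15)cos x + (64/15)sin x - 10cos 2x

the result is g(x) = (28/15)cos x + (64/15)sin x - 10cos 2x


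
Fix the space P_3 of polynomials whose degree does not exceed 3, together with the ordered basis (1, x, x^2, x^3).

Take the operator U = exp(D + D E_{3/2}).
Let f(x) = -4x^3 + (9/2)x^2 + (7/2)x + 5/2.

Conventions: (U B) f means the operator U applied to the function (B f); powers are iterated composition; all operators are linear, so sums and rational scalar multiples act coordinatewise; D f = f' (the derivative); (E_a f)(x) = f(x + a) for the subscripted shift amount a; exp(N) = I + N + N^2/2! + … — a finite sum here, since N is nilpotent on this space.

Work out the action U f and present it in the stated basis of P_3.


the result is g(x) = -4x^3 - (39/2)x^2 - (125/2)x - 90

order-1 term: -24x^2 - 18x - 13/2
order-2 term: -48x - 54
order-3 term: -32
the series for exp(D + D E_{3/2}) f terminates at order 3
exp(D + D E_{3/2}) f = -4x^3 - (39/2)x^2 - (125/2)x - 90


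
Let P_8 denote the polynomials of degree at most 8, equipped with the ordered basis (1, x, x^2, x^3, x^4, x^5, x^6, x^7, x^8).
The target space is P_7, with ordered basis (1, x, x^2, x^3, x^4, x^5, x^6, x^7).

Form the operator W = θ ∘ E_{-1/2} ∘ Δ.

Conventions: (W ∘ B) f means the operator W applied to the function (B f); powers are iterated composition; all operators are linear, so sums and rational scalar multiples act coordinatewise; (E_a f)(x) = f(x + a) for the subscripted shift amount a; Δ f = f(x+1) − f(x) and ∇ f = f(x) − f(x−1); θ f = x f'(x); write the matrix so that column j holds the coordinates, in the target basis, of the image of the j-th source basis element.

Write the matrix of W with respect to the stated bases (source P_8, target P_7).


the matrix is [[0, 0, 0, 0, 0, 0, 0, 0, 0]; [0, 0, 2, 0, 1, 0, 3/8, 0, 1/8]; [0, 0, 0, 6, 0, 5, 0, 21/8, 0]; [0, 0, 0, 0, 12, 0, 15, 0, 21/2]; [0, 0, 0, 0, 0, 20, 0, 35, 0]; [0, 0, 0, 0, 0, 0, 30, 0, 70]; [0, 0, 0, 0, 0, 0, 0, 42, 0]; [0, 0, 0, 0, 0, 0, 0, 0, 56]] (rows listed top to bottom)

image of 1: 0
image of x: 0
image of x^2: 2x
image of x^3: 6x^2
image of x^4: 12x^3 + x
image of x^5: 20x^4 + 5x^2
image of x^6: 30x^5 + 15x^3 + (3/8)x
image of x^7: 42x^6 + 35x^4 + (21/8)x^2
image of x^8: 56x^7 + 70x^5 + (21/2)x^3 + (1/8)x
each image's coordinates form column j of the matrix


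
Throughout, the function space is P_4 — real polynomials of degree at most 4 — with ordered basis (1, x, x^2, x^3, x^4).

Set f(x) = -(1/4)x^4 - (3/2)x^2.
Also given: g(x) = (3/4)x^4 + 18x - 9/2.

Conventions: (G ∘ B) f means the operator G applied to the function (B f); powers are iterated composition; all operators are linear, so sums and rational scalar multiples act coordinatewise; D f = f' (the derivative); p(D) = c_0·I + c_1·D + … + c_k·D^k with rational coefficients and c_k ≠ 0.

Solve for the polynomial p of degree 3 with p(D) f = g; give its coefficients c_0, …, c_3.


D^0 f = -(1/4)x^4 - (3/2)x^2
D^1 f = -x^3 - 3x
D^2 f = -3x^2 - 3
D^3 f = -6x
matching coefficients of g against c_0 f + c_1 Df + … from the top degree down determines the c_i
solution: c_0 = -3, c_1 = 0, c_2 = 3/2, c_3 = -3

p(D) = -3·I + (3/2)·D^2 − 3·D^3, i.e. c_0 = -3, c_1 = 0, c_2 = 3/2, c_3 = -3


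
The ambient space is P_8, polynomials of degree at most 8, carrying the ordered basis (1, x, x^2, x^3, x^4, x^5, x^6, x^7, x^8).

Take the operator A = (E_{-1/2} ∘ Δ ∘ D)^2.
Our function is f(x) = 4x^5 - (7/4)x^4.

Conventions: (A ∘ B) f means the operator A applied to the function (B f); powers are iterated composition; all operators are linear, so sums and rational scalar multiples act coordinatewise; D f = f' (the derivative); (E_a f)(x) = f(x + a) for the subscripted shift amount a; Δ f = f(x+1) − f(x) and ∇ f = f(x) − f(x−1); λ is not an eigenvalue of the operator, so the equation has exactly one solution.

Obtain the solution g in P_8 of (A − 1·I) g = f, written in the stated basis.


the image equals g(x) = -4x^5 + (7/4)x^4 - 480x + 42

write g with unknown coordinates in the stated basis and equate coefficients in (A − 1·I) g = f
solving from the highest basis element down gives g = -4x^5 + (7/4)x^4 - 480x + 42
check: A g = -480x + 42
so A g − 1·g = 4x^5 - (7/4)x^4 = f ✓
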